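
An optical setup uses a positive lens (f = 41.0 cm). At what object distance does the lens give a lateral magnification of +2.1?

21.5 cm

m = −d_i/d_o ⇒ d_i = −m·d_o.
1/f = 1/d_o + 1/d_i = 1/d_o − 1/(m·d_o) = (1 − 1/m)/d_o, so d_o = f(1 − 1/m) = (41.00)(1 − 1/(+2.1)) = 21.5 cm.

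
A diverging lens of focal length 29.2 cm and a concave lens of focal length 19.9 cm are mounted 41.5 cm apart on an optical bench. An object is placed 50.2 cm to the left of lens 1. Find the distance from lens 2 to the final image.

Lens 1 is diverging, so f₁ = −29.2 cm.
Lens 1: 1/d_i1 = 1/f₁ − 1/d_o1 = 1/(-29.2) − 1/(50.2) = -0.05417, so d_i1 = -18.46 cm.
The intermediate image is 18.46 cm to the left of lens 1 (virtual), which is 41.5 − (-18.46) = 59.96 cm to the left of lens 2, so d_o2 = +59.96 cm.
Lens 2 is diverging, so f₂ = −19.9 cm.
Lens 2: 1/d_i2 = 1/f₂ − 1/d_o2 = 1/(-19.9) − 1/(59.96) = -0.06693, so d_i2 = -14.9 cm.
The final image is virtual, 14.9 cm to the left of lens 2 (overall magnification ≈ 0.092).

14.9 cm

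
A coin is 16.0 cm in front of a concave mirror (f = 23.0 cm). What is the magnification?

m = +3.29

1/d_i = 1/f − 1/d_o = 1/(23.00) − 1/(16.0) = -0.01902, so d_i = -52.57 cm.
m = −d_i/d_o = −(-52.57)/(16.0) = +3.29.
The image is virtual, upright and enlarged, behind the mirror.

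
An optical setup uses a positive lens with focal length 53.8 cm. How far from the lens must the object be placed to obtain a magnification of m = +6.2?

m = −d_i/d_o ⇒ d_i = −m·d_o.
1/f = 1/d_o + 1/d_i = 1/d_o − 1/(m·d_o) = (1 − 1/m)/d_o, so d_o = f(1 − 1/m) = (53.80)(1 − 1/(+6.2)) = 45.1 cm.

45.1 cm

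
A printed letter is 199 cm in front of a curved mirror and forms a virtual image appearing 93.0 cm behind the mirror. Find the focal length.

Virtual image ⇒ d_i = −93.0 cm.
1/f = 1/d_o + 1/d_i = 1/(199) + 1/(-93.0) = -0.005728, so f = -175 cm.
Since f is negative, the curved mirror is convex.

f = -175 cm (convex)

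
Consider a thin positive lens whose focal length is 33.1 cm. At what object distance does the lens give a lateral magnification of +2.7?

m = −d_i/d_o ⇒ d_i = −m·d_o.
1/f = 1/d_o + 1/d_i = 1/d_o − 1/(m·d_o) = (1 − 1/m)/d_o, so d_o = f(1 − 1/m) = (33.10)(1 − 1/(+2.7)) = 20.8 cm.

20.8 cm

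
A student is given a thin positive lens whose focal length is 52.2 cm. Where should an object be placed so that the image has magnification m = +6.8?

44.5 cm

m = −d_i/d_o ⇒ d_i = −m·d_o.
1/f = 1/d_o + 1/d_i = 1/d_o − 1/(m·d_o) = (1 − 1/m)/d_o, so d_o = f(1 − 1/m) = (52.20)(1 − 1/(+6.8)) = 44.5 cm.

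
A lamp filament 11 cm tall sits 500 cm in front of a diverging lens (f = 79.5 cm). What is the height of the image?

1.51 cm

For a diverging lens, f = -79.5 cm.
1/d_i = 1/f − 1/d_o = 1/(-79.50) − 1/(500) = -0.01458, so d_i = -68.59 cm.
m = −d_i/d_o = +0.1372.
|h_i| = |m|·h_o = 0.1372 × 11 = 1.51 cm. The image is virtual, upright and reduced, on the same side as the object.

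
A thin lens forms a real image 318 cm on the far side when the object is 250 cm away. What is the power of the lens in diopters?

d_i = +318 cm.
1/f = 1/d_o + 1/d_i = 1/(250) + 1/(318) = 0.007145 cm⁻¹.
f = 140.0 cm = 1.400 m, so P = 1/f = +0.714 D.

P = +0.714 D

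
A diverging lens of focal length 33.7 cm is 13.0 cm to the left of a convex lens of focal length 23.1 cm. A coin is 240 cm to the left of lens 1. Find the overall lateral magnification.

m = -0.146

f₁ = −33.7 cm (diverging).
Lens 1: 1/d_i1 = 1/(-33.7) − 1/(240) = -0.03384, so d_i1 = -29.55 cm; m₁ = −d_i1/d_o1 = +0.1231.
d_o2 = 13.0 − (-29.55) = 42.55 cm.
Lens 2: 1/d_i2 = 1/(23.1) − 1/(42.55) = 0.01979, so d_i2 = 50.53 cm; m₂ = −d_i2/d_o2 = -1.188.
m = m₁·m₂ = (+0.1231)(-1.188) = -0.146.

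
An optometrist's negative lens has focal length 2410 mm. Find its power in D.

P = -0.415 D

For a negative lens, f = −2410 mm.
f = -241 cm = -2.41 m.
P = 1/f = 1/(-2.41 m) = -0.415 D.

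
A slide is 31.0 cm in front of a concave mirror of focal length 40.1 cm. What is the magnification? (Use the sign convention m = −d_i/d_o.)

m = +4.41

1/d_i = 1/f − 1/d_o = 1/(40.10) − 1/(31.0) = -0.007320, so d_i = -136.6 cm.
m = −d_i/d_o = −(-136.6)/(31.0) = +4.41.
The image is virtual, upright and enlarged, behind the mirror.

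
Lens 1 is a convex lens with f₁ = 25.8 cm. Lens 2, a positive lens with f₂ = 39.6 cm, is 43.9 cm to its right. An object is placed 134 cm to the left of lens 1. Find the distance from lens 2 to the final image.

17.1 cm

Lens 1: 1/d_i1 = 1/f₁ − 1/d_o1 = 1/(25.8) − 1/(134) = 0.03130, so d_i1 = 31.95 cm.
The intermediate image is 31.95 cm to the right of lens 1, which is 43.9 − (31.95) = 11.95 cm to the left of lens 2, so d_o2 = +11.95 cm.
Lens 2: 1/d_i2 = 1/f₂ − 1/d_o2 = 1/(39.6) − 1/(11.95) = -0.05843, so d_i2 = -17.1 cm.
The final image is virtual, 17.1 cm to the left of lens 2 (overall magnification ≈ -0.34).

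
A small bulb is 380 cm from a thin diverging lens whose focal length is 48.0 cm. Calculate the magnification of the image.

For a diverging lens, f = -48.0 cm.
1/d_i = 1/f − 1/d_o = 1/(-48.00) − 1/(380) = -0.02346, so d_i = -42.62 cm.
m = −d_i/d_o = −(-42.62)/(380) = +0.112.
The image is virtual, upright and reduced, on the same side as the object.

m = +0.112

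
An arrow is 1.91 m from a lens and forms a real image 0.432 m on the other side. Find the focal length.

f = 0.352 m (converging)

Real image ⇒ d_i = +0.432 m.
1/f = 1/d_o + 1/d_i = 1/(1.91) + 1/(0.432) = 2.838, so f = 0.352 m.
Since f is positive, the lens is converging.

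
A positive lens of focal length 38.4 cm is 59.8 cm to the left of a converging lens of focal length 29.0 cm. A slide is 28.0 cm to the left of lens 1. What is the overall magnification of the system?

m = -0.798

Lens 1: 1/d_i1 = 1/(38.4) − 1/(28.0) = -0.009673, so d_i1 = -103.4 cm; m₁ = −d_i1/d_o1 = +3.693.
d_o2 = 59.8 − (-103.4) = 163.2 cm.
Lens 2: 1/d_i2 = 1/(29.0) − 1/(163.2) = 0.02836, so d_i2 = 35.27 cm; m₂ = −d_i2/d_o2 = -0.2161.
m = m₁·m₂ = (+3.693)(-0.2161) = -0.798.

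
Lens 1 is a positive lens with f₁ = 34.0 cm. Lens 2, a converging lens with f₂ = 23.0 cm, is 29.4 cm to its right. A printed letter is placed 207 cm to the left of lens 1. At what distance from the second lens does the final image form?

7.57 cm

Lens 1: 1/d_i1 = 1/f₁ − 1/d_o1 = 1/(34.0) − 1/(207) = 0.02458, so d_i1 = 40.68 cm.
The intermediate image is 40.68 cm to the right of lens 1, which lies 11.28 cm to the right of lens 2 — a virtual object — so d_o2 = −11.28 cm.
Lens 2: 1/d_i2 = 1/f₂ − 1/d_o2 = 1/(23.0) − 1/(-11.28) = 0.1321, so d_i2 = 7.57 cm.
The final image is real, 7.57 cm to the right of lens 2 (overall magnification ≈ -0.13).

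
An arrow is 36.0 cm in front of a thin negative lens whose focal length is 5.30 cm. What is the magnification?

For a negative lens, f = -5.30 cm.
1/d_i = 1/f − 1/d_o = 1/(-5.300) − 1/(36.0) = -0.2165, so d_i = -4.620 cm.
m = −d_i/d_o = −(-4.620)/(36.0) = +0.128.
The image is virtual, upright and reduced, on the same side as the object.

m = +0.128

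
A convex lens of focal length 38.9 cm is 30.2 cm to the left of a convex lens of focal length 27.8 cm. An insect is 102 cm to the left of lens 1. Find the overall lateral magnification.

Lens 1: 1/d_i1 = 1/(38.9) − 1/(102) = 0.01590, so d_i1 = 62.88 cm; m₁ = −d_i1/d_o1 = -0.6165.
d_o2 = 30.2 − (62.88) = -32.68 cm (virtual object).
Lens 2: 1/d_i2 = 1/(27.8) − 1/(-32.68) = 0.06657, so d_i2 = 15.02 cm; m₂ = −d_i2/d_o2 = +0.4597.
m = m₁·m₂ = (-0.6165)(+0.4597) = -0.283.

m = -0.283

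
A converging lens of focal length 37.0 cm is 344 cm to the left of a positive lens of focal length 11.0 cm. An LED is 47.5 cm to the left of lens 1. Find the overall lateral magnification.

m = +0.234

Lens 1: 1/d_i1 = 1/(37.0) − 1/(47.5) = 0.005974, so d_i1 = 167.4 cm; m₁ = −d_i1/d_o1 = -3.524.
d_o2 = 344 − (167.4) = 176.6 cm.
Lens 2: 1/d_i2 = 1/(11.0) − 1/(176.6) = 0.08525, so d_i2 = 11.73 cm; m₂ = −d_i2/d_o2 = -0.06643.
m = m₁·m₂ = (-3.524)(-0.06643) = +0.234.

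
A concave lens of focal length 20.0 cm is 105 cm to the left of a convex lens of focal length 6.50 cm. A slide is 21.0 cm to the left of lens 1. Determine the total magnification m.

f₁ = −20.0 cm (diverging).
Lens 1: 1/d_i1 = 1/(-20.0) − 1/(21.0) = -0.09762, so d_i1 = -10.24 cm; m₁ = −d_i1/d_o1 = +0.4876.
d_o2 = 105 − (-10.24) = 115.2 cm.
Lens 2: 1/d_i2 = 1/(6.50) − 1/(115.2) = 0.1452, so d_i2 = 6.889 cm; m₂ = −d_i2/d_o2 = -0.05980.
m = m₁·m₂ = (+0.4876)(-0.05980) = -0.0292.

m = -0.0292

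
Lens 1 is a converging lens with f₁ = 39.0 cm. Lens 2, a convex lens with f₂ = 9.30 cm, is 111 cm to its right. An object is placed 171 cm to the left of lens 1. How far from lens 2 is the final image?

11.0 cm

Lens 1: 1/d_i1 = 1/f₁ − 1/d_o1 = 1/(39.0) − 1/(171) = 0.01979, so d_i1 = 50.52 cm.
The intermediate image is 50.52 cm to the right of lens 1, which is 111 − (50.52) = 60.48 cm to the left of lens 2, so d_o2 = +60.48 cm.
Lens 2: 1/d_i2 = 1/f₂ − 1/d_o2 = 1/(9.30) − 1/(60.48) = 0.09099, so d_i2 = 11.0 cm.
The final image is real, 11.0 cm to the right of lens 2 (overall magnification ≈ 0.054).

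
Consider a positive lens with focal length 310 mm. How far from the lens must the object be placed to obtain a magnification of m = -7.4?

m = −d_i/d_o ⇒ d_i = −m·d_o.
1/f = 1/d_o + 1/d_i = 1/d_o − 1/(m·d_o) = (1 − 1/m)/d_o, so d_o = f(1 − 1/m) = (310.0)(1 − 1/(-7.4)) = 352 mm.

352 mm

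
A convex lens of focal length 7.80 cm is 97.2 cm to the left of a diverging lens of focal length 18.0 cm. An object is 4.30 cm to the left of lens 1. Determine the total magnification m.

m = +0.321

Lens 1: 1/d_i1 = 1/(7.80) − 1/(4.30) = -0.1044, so d_i1 = -9.583 cm; m₁ = −d_i1/d_o1 = +2.229.
d_o2 = 97.2 − (-9.583) = 106.8 cm.
f₂ = −18.0 cm (diverging).
Lens 2: 1/d_i2 = 1/(-18.0) − 1/(106.8) = -0.06492, so d_i2 = -15.40 cm; m₂ = −d_i2/d_o2 = +0.1442.
m = m₁·m₂ = (+2.229)(+0.1442) = +0.321.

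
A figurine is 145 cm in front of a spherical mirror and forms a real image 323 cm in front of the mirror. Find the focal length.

f = 100 cm (concave)

Real image ⇒ d_i = +323 cm.
1/f = 1/d_o + 1/d_i = 1/(145) + 1/(323) = 0.009993, so f = 100 cm.
Since f is positive, the spherical mirror is concave.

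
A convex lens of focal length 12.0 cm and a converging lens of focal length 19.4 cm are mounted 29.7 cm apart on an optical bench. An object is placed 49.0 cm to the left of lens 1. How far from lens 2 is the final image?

47.9 cm

Lens 1: 1/d_i1 = 1/f₁ − 1/d_o1 = 1/(12.0) − 1/(49.0) = 0.06293, so d_i1 = 15.89 cm.
The intermediate image is 15.89 cm to the right of lens 1, which is 29.7 − (15.89) = 13.81 cm to the left of lens 2, so d_o2 = +13.81 cm.
Lens 2: 1/d_i2 = 1/f₂ − 1/d_o2 = 1/(19.4) − 1/(13.81) = -0.02086, so d_i2 = -47.9 cm.
The final image is virtual, 47.9 cm to the left of lens 2 (overall magnification ≈ -1.1).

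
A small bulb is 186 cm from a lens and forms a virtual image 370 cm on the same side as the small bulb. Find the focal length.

Virtual image ⇒ d_i = −370 cm.
1/f = 1/d_o + 1/d_i = 1/(186) + 1/(-370) = 0.002674, so f = 374 cm.
Since f is positive, the lens is converging.

f = 374 cm (converging)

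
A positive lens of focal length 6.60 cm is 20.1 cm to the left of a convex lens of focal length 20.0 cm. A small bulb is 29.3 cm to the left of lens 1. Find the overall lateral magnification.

m = -0.691

Lens 1: 1/d_i1 = 1/(6.60) − 1/(29.3) = 0.1174, so d_i1 = 8.519 cm; m₁ = −d_i1/d_o1 = -0.2908.
d_o2 = 20.1 − (8.519) = 11.58 cm.
Lens 2: 1/d_i2 = 1/(20.0) − 1/(11.58) = -0.03636, so d_i2 = -27.51 cm; m₂ = −d_i2/d_o2 = +2.375.
m = m₁·m₂ = (-0.2908)(+2.375) = -0.691.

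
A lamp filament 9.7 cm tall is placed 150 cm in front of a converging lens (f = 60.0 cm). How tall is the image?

1/d_i = 1/f − 1/d_o = 1/(60.00) − 1/(150) = 0.01000, so d_i = 100.0 cm.
m = −d_i/d_o = -0.6667.
|h_i| = |m|·h_o = 0.6667 × 9.7 = 6.47 cm. The image is real, inverted and reduced, on the far side of the lens.

6.47 cm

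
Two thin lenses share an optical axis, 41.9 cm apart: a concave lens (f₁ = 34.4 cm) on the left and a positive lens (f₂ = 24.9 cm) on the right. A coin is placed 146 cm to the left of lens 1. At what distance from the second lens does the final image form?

Lens 1 is diverging, so f₁ = −34.4 cm.
Lens 1: 1/d_i1 = 1/f₁ − 1/d_o1 = 1/(-34.4) − 1/(146) = -0.03592, so d_i1 = -27.84 cm.
The intermediate image is 27.84 cm to the left of lens 1 (virtual), which is 41.9 − (-27.84) = 69.74 cm to the left of lens 2, so d_o2 = +69.74 cm.
Lens 2: 1/d_i2 = 1/f₂ − 1/d_o2 = 1/(24.9) − 1/(69.74) = 0.02582, so d_i2 = 38.7 cm.
The final image is real, 38.7 cm to the right of lens 2 (overall magnification ≈ -0.11).

38.7 cm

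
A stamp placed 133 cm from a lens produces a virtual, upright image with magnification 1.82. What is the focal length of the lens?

f = 295 cm (converging)

m = −d_i/d_o ⇒ d_i = −m·d_o = −(+1.82)·(133) = -242.1 cm.
1/f = 1/d_o + 1/d_i = 1/(133) + 1/(-242.1) = 0.003388, so f = 295 cm.
Since f is positive, the lens is converging.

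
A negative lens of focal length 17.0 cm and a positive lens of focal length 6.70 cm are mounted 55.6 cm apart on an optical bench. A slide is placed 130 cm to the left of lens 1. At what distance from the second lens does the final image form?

7.40 cm

Lens 1 is diverging, so f₁ = −17.0 cm.
Lens 1: 1/d_i1 = 1/f₁ − 1/d_o1 = 1/(-17.0) − 1/(130) = -0.06652, so d_i1 = -15.03 cm.
The intermediate image is 15.03 cm to the left of lens 1 (virtual), which is 55.6 − (-15.03) = 70.63 cm to the left of lens 2, so d_o2 = +70.63 cm.
Lens 2: 1/d_i2 = 1/f₂ − 1/d_o2 = 1/(6.70) − 1/(70.63) = 0.1351, so d_i2 = 7.40 cm.
The final image is real, 7.40 cm to the right of lens 2 (overall magnification ≈ -0.012).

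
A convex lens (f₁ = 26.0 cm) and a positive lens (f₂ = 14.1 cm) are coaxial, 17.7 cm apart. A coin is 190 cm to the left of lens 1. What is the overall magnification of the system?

Lens 1: 1/d_i1 = 1/(26.0) − 1/(190) = 0.03320, so d_i1 = 30.12 cm; m₁ = −d_i1/d_o1 = -0.1585.
d_o2 = 17.7 − (30.12) = -12.42 cm (virtual object).
Lens 2: 1/d_i2 = 1/(14.1) − 1/(-12.42) = 0.1514, so d_i2 = 6.603 cm; m₂ = −d_i2/d_o2 = +0.5317.
m = m₁·m₂ = (-0.1585)(+0.5317) = -0.0843.

m = -0.0843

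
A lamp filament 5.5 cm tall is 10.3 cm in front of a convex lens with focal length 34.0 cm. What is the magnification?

m = +1.43

1/d_i = 1/f − 1/d_o = 1/(34.00) − 1/(10.3) = -0.06768, so d_i = -14.78 cm.
m = −d_i/d_o = −(-14.78)/(10.3) = +1.43.
The image is virtual, upright and enlarged, on the same side as the object.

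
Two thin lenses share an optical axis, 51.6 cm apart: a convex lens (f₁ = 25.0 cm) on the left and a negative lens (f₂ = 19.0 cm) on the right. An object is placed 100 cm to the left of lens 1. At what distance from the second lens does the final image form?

Lens 1: 1/d_i1 = 1/f₁ − 1/d_o1 = 1/(25.0) − 1/(100) = 0.03000, so d_i1 = 33.33 cm.
The intermediate image is 33.33 cm to the right of lens 1, which is 51.6 − (33.33) = 18.27 cm to the left of lens 2, so d_o2 = +18.27 cm.
Lens 2 is diverging, so f₂ = −19.0 cm.
Lens 2: 1/d_i2 = 1/f₂ − 1/d_o2 = 1/(-19.0) − 1/(18.27) = -0.1074, so d_i2 = -9.31 cm.
The final image is virtual, 9.31 cm to the left of lens 2 (overall magnification ≈ -0.17).

9.31 cm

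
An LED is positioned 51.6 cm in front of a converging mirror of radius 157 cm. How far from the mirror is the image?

151 cm

f = R/2 = 157/2 = 78.50 cm.
Mirror equation: 1/s_i = 1/f − 1/s_o = 1/(78.50) − 1/(51.6) = 0.01274 − 0.01938 = -0.006641, so s_i = -151 cm.
The image is virtual, upright and enlarged, behind the mirror.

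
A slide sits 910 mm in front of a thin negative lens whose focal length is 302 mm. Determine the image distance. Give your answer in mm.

227 mm

For a negative lens, f = -302 mm.
Thin-lens equation: 1/s_i = 1/f − 1/s_o = 1/(-302.0) − 1/(910) = -0.003311 − 0.001099 = -0.004410, so s_i = -227 mm.
The image is virtual, upright and reduced, on the same side as the object.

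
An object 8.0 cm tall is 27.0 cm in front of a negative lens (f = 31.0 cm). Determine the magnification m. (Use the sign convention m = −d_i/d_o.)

For a negative lens, f = -31.0 cm.
1/d_i = 1/f − 1/d_o = 1/(-31.00) − 1/(27.0) = -0.06930, so d_i = -14.43 cm.
m = −d_i/d_o = −(-14.43)/(27.0) = +0.534.
The image is virtual, upright and reduced, on the same side as the object.

m = +0.534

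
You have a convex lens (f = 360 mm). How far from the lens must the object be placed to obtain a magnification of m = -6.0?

420 mm

m = −d_i/d_o ⇒ d_i = −m·d_o.
1/f = 1/d_o + 1/d_i = 1/d_o − 1/(m·d_o) = (1 − 1/m)/d_o, so d_o = f(1 − 1/m) = (360.0)(1 − 1/(-6.0)) = 420 mm.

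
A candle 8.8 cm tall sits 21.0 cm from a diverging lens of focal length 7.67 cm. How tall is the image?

For a diverging lens, f = -7.67 cm.
1/d_i = 1/f − 1/d_o = 1/(-7.670) − 1/(21.0) = -0.1780, so d_i = -5.618 cm.
m = −d_i/d_o = +0.2675.
|h_i| = |m|·h_o = 0.2675 × 8.8 = 2.35 cm. The image is virtual, upright and reduced, on the same side as the object.

2.35 cm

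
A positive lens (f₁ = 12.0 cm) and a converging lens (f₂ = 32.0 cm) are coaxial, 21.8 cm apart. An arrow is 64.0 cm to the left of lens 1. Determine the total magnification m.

Lens 1: 1/d_i1 = 1/(12.0) − 1/(64.0) = 0.06771, so d_i1 = 14.77 cm; m₁ = −d_i1/d_o1 = -0.2308.
d_o2 = 21.8 − (14.77) = 7.030 cm.
Lens 2: 1/d_i2 = 1/(32.0) − 1/(7.030) = -0.1110, so d_i2 = -9.009 cm; m₂ = −d_i2/d_o2 = +1.282.
m = m₁·m₂ = (-0.2308)(+1.282) = -0.296.

m = -0.296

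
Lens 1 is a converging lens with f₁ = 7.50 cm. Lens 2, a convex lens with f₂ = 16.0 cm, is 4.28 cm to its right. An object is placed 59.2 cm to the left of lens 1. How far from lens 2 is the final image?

Lens 1: 1/d_i1 = 1/f₁ − 1/d_o1 = 1/(7.50) − 1/(59.2) = 0.1164, so d_i1 = 8.588 cm.
The intermediate image is 8.588 cm to the right of lens 1, which lies 4.308 cm to the right of lens 2 — a virtual object — so d_o2 = −4.308 cm.
Lens 2: 1/d_i2 = 1/f₂ − 1/d_o2 = 1/(16.0) − 1/(-4.308) = 0.2946, so d_i2 = 3.39 cm.
The final image is real, 3.39 cm to the right of lens 2 (overall magnification ≈ -0.11).

3.39 cm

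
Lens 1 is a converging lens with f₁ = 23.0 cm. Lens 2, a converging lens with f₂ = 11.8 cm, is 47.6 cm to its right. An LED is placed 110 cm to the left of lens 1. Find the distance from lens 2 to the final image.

32.5 cm

Lens 1: 1/d_i1 = 1/f₁ − 1/d_o1 = 1/(23.0) − 1/(110) = 0.03439, so d_i1 = 29.08 cm.
The intermediate image is 29.08 cm to the right of lens 1, which is 47.6 − (29.08) = 18.52 cm to the left of lens 2, so d_o2 = +18.52 cm.
Lens 2: 1/d_i2 = 1/f₂ − 1/d_o2 = 1/(11.8) − 1/(18.52) = 0.03075, so d_i2 = 32.5 cm.
The final image is real, 32.5 cm to the right of lens 2 (overall magnification ≈ 0.46).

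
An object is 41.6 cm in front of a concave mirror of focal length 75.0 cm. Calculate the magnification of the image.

1/d_i = 1/f − 1/d_o = 1/(75.00) − 1/(41.6) = -0.01071, so d_i = -93.41 cm.
m = −d_i/d_o = −(-93.41)/(41.6) = +2.25.
The image is virtual, upright and enlarged, behind the mirror.

m = +2.25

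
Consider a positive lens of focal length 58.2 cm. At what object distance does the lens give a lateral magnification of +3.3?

40.6 cm

m = −d_i/d_o ⇒ d_i = −m·d_o.
1/f = 1/d_o + 1/d_i = 1/d_o − 1/(m·d_o) = (1 − 1/m)/d_o, so d_o = f(1 − 1/m) = (58.20)(1 − 1/(+3.3)) = 40.6 cm.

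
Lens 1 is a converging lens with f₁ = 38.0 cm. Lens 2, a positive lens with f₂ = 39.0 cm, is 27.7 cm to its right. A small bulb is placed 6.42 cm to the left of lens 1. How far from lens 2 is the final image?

Lens 1: 1/d_i1 = 1/f₁ − 1/d_o1 = 1/(38.0) − 1/(6.42) = -0.1294, so d_i1 = -7.725 cm.
The intermediate image is 7.725 cm to the left of lens 1 (virtual), which is 27.7 − (-7.725) = 35.42 cm to the left of lens 2, so d_o2 = +35.42 cm.
Lens 2: 1/d_i2 = 1/f₂ − 1/d_o2 = 1/(39.0) − 1/(35.42) = -0.002592, so d_i2 = -386 cm.
The final image is virtual, 386 cm to the left of lens 2 (overall magnification ≈ 13).

386 cm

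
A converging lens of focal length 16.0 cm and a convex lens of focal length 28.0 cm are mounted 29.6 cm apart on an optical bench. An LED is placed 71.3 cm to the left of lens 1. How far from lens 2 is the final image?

Lens 1: 1/d_i1 = 1/f₁ − 1/d_o1 = 1/(16.0) − 1/(71.3) = 0.04847, so d_i1 = 20.63 cm.
The intermediate image is 20.63 cm to the right of lens 1, which is 29.6 − (20.63) = 8.970 cm to the left of lens 2, so d_o2 = +8.970 cm.
Lens 2: 1/d_i2 = 1/f₂ − 1/d_o2 = 1/(28.0) − 1/(8.970) = -0.07577, so d_i2 = -13.2 cm.
The final image is virtual, 13.2 cm to the left of lens 2 (overall magnification ≈ -0.43).

13.2 cm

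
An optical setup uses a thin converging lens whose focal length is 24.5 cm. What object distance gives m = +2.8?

15.7 cm

m = −d_i/d_o ⇒ d_i = −m·d_o.
1/f = 1/d_o + 1/d_i = 1/d_o − 1/(m·d_o) = (1 − 1/m)/d_o, so d_o = f(1 − 1/m) = (24.50)(1 − 1/(+2.8)) = 15.7 cm.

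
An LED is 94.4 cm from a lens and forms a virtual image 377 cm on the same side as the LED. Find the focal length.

Virtual image ⇒ d_i = −377 cm.
1/f = 1/d_o + 1/d_i = 1/(94.4) + 1/(-377) = 0.007941, so f = 126 cm.
Since f is positive, the lens is converging.

f = 126 cm (converging)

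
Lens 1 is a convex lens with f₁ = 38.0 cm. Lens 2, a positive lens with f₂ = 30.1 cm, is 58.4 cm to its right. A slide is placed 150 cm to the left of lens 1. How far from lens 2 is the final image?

10.0 cm

Lens 1: 1/d_i1 = 1/f₁ − 1/d_o1 = 1/(38.0) − 1/(150) = 0.01965, so d_i1 = 50.89 cm.
The intermediate image is 50.89 cm to the right of lens 1, which is 58.4 − (50.89) = 7.510 cm to the left of lens 2, so d_o2 = +7.510 cm.
Lens 2: 1/d_i2 = 1/f₂ − 1/d_o2 = 1/(30.1) − 1/(7.510) = -0.09993, so d_i2 = -10.0 cm.
The final image is virtual, 10.0 cm to the left of lens 2 (overall magnification ≈ -0.45).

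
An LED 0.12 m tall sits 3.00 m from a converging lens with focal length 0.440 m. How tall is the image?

1/d_i = 1/f − 1/d_o = 1/(0.4400) − 1/(3.00) = 1.939, so d_i = 0.5156 m.
m = −d_i/d_o = -0.1719.
|h_i| = |m|·h_o = 0.1719 × 0.12 = 0.0206 m. The image is real, inverted and reduced, on the far side of the lens.

0.0206 m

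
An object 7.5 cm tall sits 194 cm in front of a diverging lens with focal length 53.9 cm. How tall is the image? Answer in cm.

1.63 cm

For a diverging lens, f = -53.9 cm.
1/d_i = 1/f − 1/d_o = 1/(-53.90) − 1/(194) = -0.02371, so d_i = -42.18 cm.
m = −d_i/d_o = +0.2174.
|h_i| = |m|·h_o = 0.2174 × 7.5 = 1.63 cm. The image is virtual, upright and reduced, on the same side as the object.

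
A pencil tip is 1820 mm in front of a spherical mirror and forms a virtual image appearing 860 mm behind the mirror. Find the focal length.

Virtual image ⇒ d_i = −860 mm.
1/f = 1/d_o + 1/d_i = 1/(1820) + 1/(-860) = -0.0006133, so f = -1630 mm.
Since f is negative, the spherical mirror is convex.

f = -1630 mm (convex)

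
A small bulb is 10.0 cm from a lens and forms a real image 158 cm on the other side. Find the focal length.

Real image ⇒ d_i = +158 cm.
1/f = 1/d_o + 1/d_i = 1/(10.0) + 1/(158) = 0.1063, so f = 9.40 cm.
Since f is positive, the lens is converging.

f = 9.40 cm (converging)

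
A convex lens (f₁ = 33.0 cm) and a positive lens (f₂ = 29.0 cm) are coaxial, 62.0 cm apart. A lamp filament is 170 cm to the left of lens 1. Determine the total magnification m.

m = -0.879

Lens 1: 1/d_i1 = 1/(33.0) − 1/(170) = 0.02442, so d_i1 = 40.95 cm; m₁ = −d_i1/d_o1 = -0.2409.
d_o2 = 62.0 − (40.95) = 21.05 cm.
Lens 2: 1/d_i2 = 1/(29.0) − 1/(21.05) = -0.01302, so d_i2 = -76.79 cm; m₂ = −d_i2/d_o2 = +3.648.
m = m₁·m₂ = (-0.2409)(+3.648) = -0.879.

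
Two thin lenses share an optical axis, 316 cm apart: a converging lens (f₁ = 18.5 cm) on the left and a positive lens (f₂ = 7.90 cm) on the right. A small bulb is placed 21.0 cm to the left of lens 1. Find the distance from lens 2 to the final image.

8.31 cm

Lens 1: 1/d_i1 = 1/f₁ − 1/d_o1 = 1/(18.5) − 1/(21.0) = 0.006435, so d_i1 = 155.4 cm.
The intermediate image is 155.4 cm to the right of lens 1, which is 316 − (155.4) = 160.6 cm to the left of lens 2, so d_o2 = +160.6 cm.
Lens 2: 1/d_i2 = 1/f₂ − 1/d_o2 = 1/(7.90) − 1/(160.6) = 0.1204, so d_i2 = 8.31 cm.
The final image is real, 8.31 cm to the right of lens 2 (overall magnification ≈ 0.38).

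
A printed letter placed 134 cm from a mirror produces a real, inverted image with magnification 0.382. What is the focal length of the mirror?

m = −d_i/d_o ⇒ d_i = −m·d_o = −(-0.382)·(134) = 51.19 cm.
1/f = 1/d_o + 1/d_i = 1/(134) + 1/(51.19) = 0.02700, so f = 37.0 cm.
Since f is positive, the mirror is concave.

f = 37.0 cm (concave)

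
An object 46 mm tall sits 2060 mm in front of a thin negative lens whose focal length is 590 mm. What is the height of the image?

10.2 mm

For a negative lens, f = -590 mm.
1/d_i = 1/f − 1/d_o = 1/(-590.0) − 1/(2060) = -0.002180, so d_i = -458.6 mm.
m = −d_i/d_o = +0.2226.
|h_i| = |m|·h_o = 0.2226 × 46 = 10.2 mm. The image is virtual, upright and reduced, on the same side as the object.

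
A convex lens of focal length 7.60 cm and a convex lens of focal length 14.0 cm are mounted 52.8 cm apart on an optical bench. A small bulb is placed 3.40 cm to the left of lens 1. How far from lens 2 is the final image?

18.4 cm

Lens 1: 1/d_i1 = 1/f₁ − 1/d_o1 = 1/(7.60) − 1/(3.40) = -0.1625, so d_i1 = -6.152 cm.
The intermediate image is 6.152 cm to the left of lens 1 (virtual), which is 52.8 − (-6.152) = 58.95 cm to the left of lens 2, so d_o2 = +58.95 cm.
Lens 2: 1/d_i2 = 1/f₂ − 1/d_o2 = 1/(14.0) − 1/(58.95) = 0.05447, so d_i2 = 18.4 cm.
The final image is real, 18.4 cm to the right of lens 2 (overall magnification ≈ -0.56).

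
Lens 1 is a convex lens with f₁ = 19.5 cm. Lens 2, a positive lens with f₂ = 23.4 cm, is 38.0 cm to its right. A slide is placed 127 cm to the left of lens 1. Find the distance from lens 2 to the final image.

Lens 1: 1/d_i1 = 1/f₁ − 1/d_o1 = 1/(19.5) − 1/(127) = 0.04341, so d_i1 = 23.04 cm.
The intermediate image is 23.04 cm to the right of lens 1, which is 38.0 − (23.04) = 14.96 cm to the left of lens 2, so d_o2 = +14.96 cm.
Lens 2: 1/d_i2 = 1/f₂ − 1/d_o2 = 1/(23.4) − 1/(14.96) = -0.02411, so d_i2 = -41.5 cm.
The final image is virtual, 41.5 cm to the left of lens 2 (overall magnification ≈ -0.50).

41.5 cm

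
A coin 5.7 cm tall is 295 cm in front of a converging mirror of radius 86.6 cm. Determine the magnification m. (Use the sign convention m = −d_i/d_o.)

m = -0.172

f = R/2 = 86.6/2 = 43.30 cm.
1/d_i = 1/f − 1/d_o = 1/(43.30) − 1/(295) = 0.01970, so d_i = 50.75 cm.
m = −d_i/d_o = −(50.75)/(295) = -0.172.
The image is real, inverted and reduced, in front of the mirror.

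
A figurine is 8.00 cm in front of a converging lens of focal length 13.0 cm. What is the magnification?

1/d_i = 1/f − 1/d_o = 1/(13.00) − 1/(8.00) = -0.04808, so d_i = -20.80 cm.
m = −d_i/d_o = −(-20.80)/(8.00) = +2.60.
The image is virtual, upright and enlarged, on the same side as the object.

m = +2.60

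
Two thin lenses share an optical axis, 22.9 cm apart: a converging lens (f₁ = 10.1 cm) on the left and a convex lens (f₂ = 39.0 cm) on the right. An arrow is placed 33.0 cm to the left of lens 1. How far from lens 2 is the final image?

Lens 1: 1/d_i1 = 1/f₁ − 1/d_o1 = 1/(10.1) − 1/(33.0) = 0.06871, so d_i1 = 14.55 cm.
The intermediate image is 14.55 cm to the right of lens 1, which is 22.9 − (14.55) = 8.350 cm to the left of lens 2, so d_o2 = +8.350 cm.
Lens 2: 1/d_i2 = 1/f₂ − 1/d_o2 = 1/(39.0) − 1/(8.350) = -0.09412, so d_i2 = -10.6 cm.
The final image is virtual, 10.6 cm to the left of lens 2 (overall magnification ≈ -0.56).

10.6 cm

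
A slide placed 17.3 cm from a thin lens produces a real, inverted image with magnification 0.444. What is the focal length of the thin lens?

m = −d_i/d_o ⇒ d_i = −m·d_o = −(-0.444)·(17.3) = 7.681 cm.
1/f = 1/d_o + 1/d_i = 1/(17.3) + 1/(7.681) = 0.1880, so f = 5.32 cm.
Since f is positive, the thin lens is converging.

f = 5.32 cm (converging)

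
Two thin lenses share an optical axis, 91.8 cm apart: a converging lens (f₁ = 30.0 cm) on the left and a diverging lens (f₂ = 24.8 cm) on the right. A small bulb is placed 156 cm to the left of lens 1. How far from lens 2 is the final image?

Lens 1: 1/d_i1 = 1/f₁ − 1/d_o1 = 1/(30.0) − 1/(156) = 0.02692, so d_i1 = 37.14 cm.
The intermediate image is 37.14 cm to the right of lens 1, which is 91.8 − (37.14) = 54.66 cm to the left of lens 2, so d_o2 = +54.66 cm.
Lens 2 is diverging, so f₂ = −24.8 cm.
Lens 2: 1/d_i2 = 1/f₂ − 1/d_o2 = 1/(-24.8) − 1/(54.66) = -0.05862, so d_i2 = -17.1 cm.
The final image is virtual, 17.1 cm to the left of lens 2 (overall magnification ≈ -0.074).

17.1 cm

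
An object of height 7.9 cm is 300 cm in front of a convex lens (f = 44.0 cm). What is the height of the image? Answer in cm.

1/d_i = 1/f − 1/d_o = 1/(44.00) − 1/(300) = 0.01939, so d_i = 51.56 cm.
m = −d_i/d_o = -0.1719.
|h_i| = |m|·h_o = 0.1719 × 7.9 = 1.36 cm. The image is real, inverted and reduced, on the far side of the lens.

1.36 cm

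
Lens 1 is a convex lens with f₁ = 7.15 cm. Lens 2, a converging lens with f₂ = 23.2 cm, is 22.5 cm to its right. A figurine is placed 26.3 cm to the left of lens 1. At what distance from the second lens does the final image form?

28.0 cm

Lens 1: 1/d_i1 = 1/f₁ − 1/d_o1 = 1/(7.15) − 1/(26.3) = 0.1018, so d_i1 = 9.820 cm.
The intermediate image is 9.820 cm to the right of lens 1, which is 22.5 − (9.820) = 12.68 cm to the left of lens 2, so d_o2 = +12.68 cm.
Lens 2: 1/d_i2 = 1/f₂ − 1/d_o2 = 1/(23.2) − 1/(12.68) = -0.03576, so d_i2 = -28.0 cm.
The final image is virtual, 28.0 cm to the left of lens 2 (overall magnification ≈ -0.82).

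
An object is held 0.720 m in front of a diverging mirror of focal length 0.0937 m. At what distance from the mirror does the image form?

0.0829 m

For a diverging mirror, f = -0.0937 m.
Mirror equation: 1/d_i = 1/f − 1/d_o = 1/(-0.09370) − 1/(0.720) = -10.67 − 1.389 = -12.06, so d_i = -0.0829 m.
The image is virtual, upright and reduced, behind the mirror.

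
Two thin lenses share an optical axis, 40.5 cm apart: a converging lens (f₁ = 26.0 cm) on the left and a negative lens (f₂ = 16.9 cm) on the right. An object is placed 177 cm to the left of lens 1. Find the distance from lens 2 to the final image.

6.29 cm

Lens 1: 1/d_i1 = 1/f₁ − 1/d_o1 = 1/(26.0) − 1/(177) = 0.03281, so d_i1 = 30.48 cm.
The intermediate image is 30.48 cm to the right of lens 1, which is 40.5 − (30.48) = 10.02 cm to the left of lens 2, so d_o2 = +10.02 cm.
Lens 2 is diverging, so f₂ = −16.9 cm.
Lens 2: 1/d_i2 = 1/f₂ − 1/d_o2 = 1/(-16.9) − 1/(10.02) = -0.1590, so d_i2 = -6.29 cm.
The final image is virtual, 6.29 cm to the left of lens 2 (overall magnification ≈ -0.11).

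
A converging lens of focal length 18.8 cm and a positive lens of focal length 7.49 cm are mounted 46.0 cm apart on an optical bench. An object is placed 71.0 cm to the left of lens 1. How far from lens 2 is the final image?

11.8 cm

Lens 1: 1/d_i1 = 1/f₁ − 1/d_o1 = 1/(18.8) − 1/(71.0) = 0.03911, so d_i1 = 25.57 cm.
The intermediate image is 25.57 cm to the right of lens 1, which is 46.0 − (25.57) = 20.43 cm to the left of lens 2, so d_o2 = +20.43 cm.
Lens 2: 1/d_i2 = 1/f₂ − 1/d_o2 = 1/(7.49) − 1/(20.43) = 0.08456, so d_i2 = 11.8 cm.
The final image is real, 11.8 cm to the right of lens 2 (overall magnification ≈ 0.21).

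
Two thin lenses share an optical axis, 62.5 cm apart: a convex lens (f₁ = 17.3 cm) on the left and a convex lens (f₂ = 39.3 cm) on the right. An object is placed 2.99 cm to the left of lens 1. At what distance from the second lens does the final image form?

Lens 1: 1/d_i1 = 1/f₁ − 1/d_o1 = 1/(17.3) − 1/(2.99) = -0.2766, so d_i1 = -3.615 cm.
The intermediate image is 3.615 cm to the left of lens 1 (virtual), which is 62.5 − (-3.615) = 66.11 cm to the left of lens 2, so d_o2 = +66.11 cm.
Lens 2: 1/d_i2 = 1/f₂ − 1/d_o2 = 1/(39.3) − 1/(66.11) = 0.01032, so d_i2 = 96.9 cm.
The final image is real, 96.9 cm to the right of lens 2 (overall magnification ≈ -1.8).

96.9 cm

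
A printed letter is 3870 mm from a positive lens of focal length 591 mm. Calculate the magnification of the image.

m = -0.180

1/d_i = 1/f − 1/d_o = 1/(591.0) − 1/(3870) = 0.001434, so d_i = 697.5 mm.
m = −d_i/d_o = −(697.5)/(3870) = -0.180.
The image is real, inverted and reduced, on the far side of the lens.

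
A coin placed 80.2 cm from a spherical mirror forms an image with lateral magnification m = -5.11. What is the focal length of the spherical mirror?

m = −d_i/d_o ⇒ d_i = −m·d_o = −(-5.11)·(80.2) = 409.8 cm.
1/f = 1/d_o + 1/d_i = 1/(80.2) + 1/(409.8) = 0.01491, so f = 67.1 cm.
Since f is positive, the spherical mirror is concave.

f = 67.1 cm (concave)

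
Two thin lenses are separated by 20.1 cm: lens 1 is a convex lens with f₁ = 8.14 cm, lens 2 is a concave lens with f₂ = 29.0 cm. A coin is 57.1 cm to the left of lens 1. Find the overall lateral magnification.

m = -0.122

Lens 1: 1/d_i1 = 1/(8.14) − 1/(57.1) = 0.1053, so d_i1 = 9.493 cm; m₁ = −d_i1/d_o1 = -0.1663.
d_o2 = 20.1 − (9.493) = 10.61 cm.
f₂ = −29.0 cm (diverging).
Lens 2: 1/d_i2 = 1/(-29.0) − 1/(10.61) = -0.1287, so d_i2 = -7.768 cm; m₂ = −d_i2/d_o2 = +0.7321.
m = m₁·m₂ = (-0.1663)(+0.7321) = -0.122.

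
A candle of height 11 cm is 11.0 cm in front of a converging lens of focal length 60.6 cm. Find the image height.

13.4 cm

1/d_i = 1/f − 1/d_o = 1/(60.60) − 1/(11.0) = -0.07441, so d_i = -13.44 cm.
m = −d_i/d_o = +1.222.
|h_i| = |m|·h_o = 1.222 × 11 = 13.4 cm. The image is virtual, upright and enlarged, on the same side as the object.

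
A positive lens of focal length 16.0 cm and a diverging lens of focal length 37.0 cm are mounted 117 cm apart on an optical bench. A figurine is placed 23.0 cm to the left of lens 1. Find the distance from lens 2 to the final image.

Lens 1: 1/d_i1 = 1/f₁ − 1/d_o1 = 1/(16.0) − 1/(23.0) = 0.01902, so d_i1 = 52.57 cm.
The intermediate image is 52.57 cm to the right of lens 1, which is 117 − (52.57) = 64.43 cm to the left of lens 2, so d_o2 = +64.43 cm.
Lens 2 is diverging, so f₂ = −37.0 cm.
Lens 2: 1/d_i2 = 1/f₂ − 1/d_o2 = 1/(-37.0) − 1/(64.43) = -0.04255, so d_i2 = -23.5 cm.
The final image is virtual, 23.5 cm to the left of lens 2 (overall magnification ≈ -0.83).

23.5 cm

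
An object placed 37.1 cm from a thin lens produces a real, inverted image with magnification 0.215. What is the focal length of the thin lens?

f = 6.57 cm (converging)

m = −d_i/d_o ⇒ d_i = −m·d_o = −(-0.215)·(37.1) = 7.977 cm.
1/f = 1/d_o + 1/d_i = 1/(37.1) + 1/(7.977) = 0.1523, so f = 6.57 cm.
Since f is positive, the thin lens is converging.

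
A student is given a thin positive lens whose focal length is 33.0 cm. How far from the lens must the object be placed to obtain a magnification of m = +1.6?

12.4 cm

m = −d_i/d_o ⇒ d_i = −m·d_o.
1/f = 1/d_o + 1/d_i = 1/d_o − 1/(m·d_o) = (1 − 1/m)/d_o, so d_o = f(1 − 1/m) = (33.00)(1 − 1/(+1.6)) = 12.4 cm.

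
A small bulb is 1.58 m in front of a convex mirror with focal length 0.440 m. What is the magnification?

For a convex mirror, f = -0.440 m.
1/d_i = 1/f − 1/d_o = 1/(-0.4400) − 1/(1.58) = -2.906, so d_i = -0.3442 m.
m = −d_i/d_o = −(-0.3442)/(1.58) = +0.218.
The image is virtual, upright and reduced, behind the mirror.

m = +0.218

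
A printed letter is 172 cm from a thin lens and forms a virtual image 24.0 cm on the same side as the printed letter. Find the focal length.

f = -27.9 cm (diverging)

Virtual image ⇒ d_i = −24.0 cm.
1/f = 1/d_o + 1/d_i = 1/(172) + 1/(-24.0) = -0.03585, so f = -27.9 cm.
Since f is negative, the thin lens is diverging.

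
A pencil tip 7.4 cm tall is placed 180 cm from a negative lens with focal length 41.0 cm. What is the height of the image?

For a negative lens, f = -41.0 cm.
1/d_i = 1/f − 1/d_o = 1/(-41.00) − 1/(180) = -0.02995, so d_i = -33.39 cm.
m = −d_i/d_o = +0.1855.
|h_i| = |m|·h_o = 0.1855 × 7.4 = 1.37 cm. The image is virtual, upright and reduced, on the same side as the object.

1.37 cm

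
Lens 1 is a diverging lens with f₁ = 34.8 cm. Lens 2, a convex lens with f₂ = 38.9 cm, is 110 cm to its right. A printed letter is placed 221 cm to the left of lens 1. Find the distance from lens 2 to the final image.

Lens 1 is diverging, so f₁ = −34.8 cm.
Lens 1: 1/d_i1 = 1/f₁ − 1/d_o1 = 1/(-34.8) − 1/(221) = -0.03326, so d_i1 = -30.07 cm.
The intermediate image is 30.07 cm to the left of lens 1 (virtual), which is 110 − (-30.07) = 140.1 cm to the left of lens 2, so d_o2 = +140.1 cm.
Lens 2: 1/d_i2 = 1/f₂ − 1/d_o2 = 1/(38.9) − 1/(140.1) = 0.01857, so d_i2 = 53.9 cm.
The final image is real, 53.9 cm to the right of lens 2 (overall magnification ≈ -0.052).

53.9 cm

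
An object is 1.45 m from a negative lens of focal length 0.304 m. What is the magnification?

m = +0.173

For a negative lens, f = -0.304 m.
1/d_i = 1/f − 1/d_o = 1/(-0.3040) − 1/(1.45) = -3.979, so d_i = -0.2513 m.
m = −d_i/d_o = −(-0.2513)/(1.45) = +0.173.
The image is virtual, upright and reduced, on the same side as the object.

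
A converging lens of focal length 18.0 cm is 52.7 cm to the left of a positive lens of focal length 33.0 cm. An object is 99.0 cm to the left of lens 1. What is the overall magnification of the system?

m = -3.19

Lens 1: 1/d_i1 = 1/(18.0) − 1/(99.0) = 0.04545, so d_i1 = 22.00 cm; m₁ = −d_i1/d_o1 = -0.2222.
d_o2 = 52.7 − (22.00) = 30.70 cm.
Lens 2: 1/d_i2 = 1/(33.0) − 1/(30.70) = -0.002270, so d_i2 = -440.5 cm; m₂ = −d_i2/d_o2 = +14.35.
m = m₁·m₂ = (-0.2222)(+14.35) = -3.19.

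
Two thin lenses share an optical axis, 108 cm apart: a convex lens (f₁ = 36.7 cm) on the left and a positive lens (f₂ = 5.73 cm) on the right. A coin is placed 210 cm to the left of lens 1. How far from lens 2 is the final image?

6.30 cm

Lens 1: 1/d_i1 = 1/f₁ − 1/d_o1 = 1/(36.7) − 1/(210) = 0.02249, so d_i1 = 44.47 cm.
The intermediate image is 44.47 cm to the right of lens 1, which is 108 − (44.47) = 63.53 cm to the left of lens 2, so d_o2 = +63.53 cm.
Lens 2: 1/d_i2 = 1/f₂ − 1/d_o2 = 1/(5.73) − 1/(63.53) = 0.1588, so d_i2 = 6.30 cm.
The final image is real, 6.30 cm to the right of lens 2 (overall magnification ≈ 0.021).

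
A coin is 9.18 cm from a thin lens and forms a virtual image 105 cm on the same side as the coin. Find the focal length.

f = 10.1 cm (converging)

Virtual image ⇒ d_i = −105 cm.
1/f = 1/d_o + 1/d_i = 1/(9.18) + 1/(-105) = 0.09941, so f = 10.1 cm.
Since f is positive, the thin lens is converging.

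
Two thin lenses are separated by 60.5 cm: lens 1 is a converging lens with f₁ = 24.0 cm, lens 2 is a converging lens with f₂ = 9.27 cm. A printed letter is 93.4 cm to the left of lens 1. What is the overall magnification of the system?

m = +0.169

Lens 1: 1/d_i1 = 1/(24.0) − 1/(93.4) = 0.03096, so d_i1 = 32.30 cm; m₁ = −d_i1/d_o1 = -0.3458.
d_o2 = 60.5 − (32.30) = 28.20 cm.
Lens 2: 1/d_i2 = 1/(9.27) − 1/(28.20) = 0.07241, so d_i2 = 13.81 cm; m₂ = −d_i2/d_o2 = -0.4897.
m = m₁·m₂ = (-0.3458)(-0.4897) = +0.169.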